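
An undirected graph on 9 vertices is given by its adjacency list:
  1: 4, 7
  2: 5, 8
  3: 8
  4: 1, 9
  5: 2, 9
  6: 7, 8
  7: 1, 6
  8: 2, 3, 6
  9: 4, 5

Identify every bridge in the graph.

3-8

The edges on the cycle 4-9-5-2-8-6-7-1-4 are not bridges since each lies on that cycle.
But removing 3-8 disconnects 3 from 8 — this is a bridge.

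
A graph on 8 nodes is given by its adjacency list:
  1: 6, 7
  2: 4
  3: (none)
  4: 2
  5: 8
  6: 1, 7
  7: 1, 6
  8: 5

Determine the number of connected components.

4

3 is isolated — a component by itself.
Starting from 2 we can reach 2, 4. That is one component of size 2.
Starting from 5 we can reach 5, 8. That is one component of size 2.
Starting from 1 we can reach 1, 6, 7. That is one component of size 3.
Total: 4 components.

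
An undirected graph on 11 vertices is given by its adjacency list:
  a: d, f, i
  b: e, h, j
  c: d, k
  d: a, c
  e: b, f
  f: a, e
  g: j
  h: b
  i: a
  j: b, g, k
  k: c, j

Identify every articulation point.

Removing a increases the component count from 1 to 2, so a is a cut vertex.
Removing b increases the component count from 1 to 2, so b is a cut vertex.
Removing j increases the component count from 1 to 2, so j is a cut vertex.
By contrast removing h leaves 1 component; it is not a cut vertex. No other vertex is a cut vertex either.

a, b, j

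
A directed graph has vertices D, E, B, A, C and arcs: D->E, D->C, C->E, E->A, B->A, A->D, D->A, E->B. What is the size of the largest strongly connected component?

5

{A, B, C, D, E} are all mutually reachable — one SCC of size 5.
The largest has 5 vertices.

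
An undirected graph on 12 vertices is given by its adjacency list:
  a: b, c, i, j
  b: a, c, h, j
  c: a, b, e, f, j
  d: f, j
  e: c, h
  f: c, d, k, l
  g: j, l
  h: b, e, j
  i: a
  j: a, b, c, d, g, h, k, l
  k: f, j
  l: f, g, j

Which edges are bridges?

a-i

The edges on the cycle b-c-e-h-j-b are not bridges since each lies on that cycle.
But removing i-a disconnects i from a — this is a bridge.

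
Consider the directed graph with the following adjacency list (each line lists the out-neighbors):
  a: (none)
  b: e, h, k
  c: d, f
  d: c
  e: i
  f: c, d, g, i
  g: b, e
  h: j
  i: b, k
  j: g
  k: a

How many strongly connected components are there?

{b, e, g, h, i, j} are all mutually reachable — one SCC of size 6.
{c, d, f} are all mutually reachable — one SCC of size 3.
{a} is an SCC by itself.
{k} is an SCC by itself.
That gives 4 strongly connected components.

4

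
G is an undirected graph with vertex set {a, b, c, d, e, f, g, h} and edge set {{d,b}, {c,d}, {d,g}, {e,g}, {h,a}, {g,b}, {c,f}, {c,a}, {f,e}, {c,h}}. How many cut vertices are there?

Removing c increases the component count from 1 to 2, so c is a cut vertex.
By contrast removing f leaves 1 component; it is not a cut vertex. No other vertex is a cut vertex either.

1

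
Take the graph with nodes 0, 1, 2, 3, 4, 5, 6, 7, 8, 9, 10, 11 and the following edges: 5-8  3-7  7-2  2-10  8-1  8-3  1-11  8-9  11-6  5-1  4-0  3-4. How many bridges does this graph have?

9

The edges on the cycle 5-8-1-5 are not bridges since each lies on that cycle.
But removing 0-4 disconnects 0 from 4; removing 7-3 disconnects 7 from 3; removing 11-1 disconnects 11 from 1; removing 3-8 disconnects 3 from 8 — these are bridges.
In total 9 edges are bridges.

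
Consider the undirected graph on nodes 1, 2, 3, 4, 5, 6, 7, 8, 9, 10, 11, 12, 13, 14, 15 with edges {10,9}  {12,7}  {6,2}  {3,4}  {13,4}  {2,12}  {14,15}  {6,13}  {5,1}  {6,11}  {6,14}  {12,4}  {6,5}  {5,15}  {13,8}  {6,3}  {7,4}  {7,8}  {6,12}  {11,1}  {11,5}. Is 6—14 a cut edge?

After removing 6—14, the path 6-5-15-14 still connects them, so the edge is not a bridge.

No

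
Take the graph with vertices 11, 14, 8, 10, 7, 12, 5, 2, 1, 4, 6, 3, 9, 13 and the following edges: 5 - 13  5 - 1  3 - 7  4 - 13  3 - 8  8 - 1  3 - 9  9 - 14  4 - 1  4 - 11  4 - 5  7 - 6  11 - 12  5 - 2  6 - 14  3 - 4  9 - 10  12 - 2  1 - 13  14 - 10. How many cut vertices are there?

1

Removing 3 increases the component count from 1 to 2, so 3 is a cut vertex.
By contrast removing 13 leaves 1 component; it is not a cut vertex. No other vertex is a cut vertex either.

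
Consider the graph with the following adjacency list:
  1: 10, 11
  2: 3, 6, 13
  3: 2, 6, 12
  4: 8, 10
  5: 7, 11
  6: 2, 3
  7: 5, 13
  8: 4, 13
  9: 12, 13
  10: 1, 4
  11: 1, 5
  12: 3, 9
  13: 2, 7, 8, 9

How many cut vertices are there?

1

Removing 13 increases the component count from 1 to 2, so 13 is a cut vertex.
By contrast removing 11 leaves 1 component; it is not a cut vertex. No other vertex is a cut vertex either.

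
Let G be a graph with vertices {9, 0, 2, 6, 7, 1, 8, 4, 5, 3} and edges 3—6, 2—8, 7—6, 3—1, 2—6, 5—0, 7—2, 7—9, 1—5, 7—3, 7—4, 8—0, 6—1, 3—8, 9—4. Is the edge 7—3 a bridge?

No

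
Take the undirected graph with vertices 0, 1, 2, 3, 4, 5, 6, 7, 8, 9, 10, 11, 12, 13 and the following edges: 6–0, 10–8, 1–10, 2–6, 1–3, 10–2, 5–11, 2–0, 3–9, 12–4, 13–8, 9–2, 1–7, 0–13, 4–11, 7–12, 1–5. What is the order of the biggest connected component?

Starting from 0 we can reach 0, 1, 2, 3, 4, 5, 6, 7, 8, 9, 10, 11, 12, 13. That is one component of size 14.
The largest has 14 vertices.

14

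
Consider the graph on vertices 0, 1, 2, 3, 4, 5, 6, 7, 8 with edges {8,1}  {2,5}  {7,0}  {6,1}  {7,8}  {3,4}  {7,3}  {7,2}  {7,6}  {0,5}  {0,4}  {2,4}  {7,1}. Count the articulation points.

Removing 7 increases the component count from 1 to 2, so 7 is a cut vertex.
By contrast removing 4 leaves 1 component; it is not a cut vertex. No other vertex is a cut vertex either.

1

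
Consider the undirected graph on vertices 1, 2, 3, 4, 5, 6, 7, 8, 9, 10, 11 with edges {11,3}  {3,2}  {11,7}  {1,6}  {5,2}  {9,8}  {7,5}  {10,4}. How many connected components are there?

4

Starting from 1 we can reach 1, 6. That is one component of size 2.
Starting from 8 we can reach 8, 9. That is one component of size 2.
Starting from 4 we can reach 4, 10. That is one component of size 2.
Starting from 2 we can reach 2, 3, 5, 7, 11. That is one component of size 5.
Total: 4 components.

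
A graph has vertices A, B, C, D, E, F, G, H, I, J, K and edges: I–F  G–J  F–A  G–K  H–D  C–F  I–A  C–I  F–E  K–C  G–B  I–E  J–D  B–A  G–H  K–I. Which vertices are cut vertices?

G

Removing G increases the component count from 1 to 2, so G is a cut vertex.
By contrast removing C leaves 1 component; it is not a cut vertex. No other vertex is a cut vertex either.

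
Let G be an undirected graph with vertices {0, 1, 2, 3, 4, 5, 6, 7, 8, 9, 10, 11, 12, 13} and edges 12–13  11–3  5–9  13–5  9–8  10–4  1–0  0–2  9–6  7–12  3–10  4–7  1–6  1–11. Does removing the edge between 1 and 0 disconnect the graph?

Yes

Removing 1–0 leaves no path between 1 and 0: the component count goes from 1 to 2. So it is a bridge.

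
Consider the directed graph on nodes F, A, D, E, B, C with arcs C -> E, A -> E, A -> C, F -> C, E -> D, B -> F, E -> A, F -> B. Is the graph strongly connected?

There is no directed path from D to C, so the graph is not strongly connected.

No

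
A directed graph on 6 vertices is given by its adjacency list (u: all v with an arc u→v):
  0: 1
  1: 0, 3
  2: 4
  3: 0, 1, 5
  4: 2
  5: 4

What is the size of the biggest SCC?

{0, 1, 3} are all mutually reachable — one SCC of size 3.
{2, 4} are all mutually reachable — one SCC of size 2.
{5} is an SCC by itself.
The largest has 3 vertices.

3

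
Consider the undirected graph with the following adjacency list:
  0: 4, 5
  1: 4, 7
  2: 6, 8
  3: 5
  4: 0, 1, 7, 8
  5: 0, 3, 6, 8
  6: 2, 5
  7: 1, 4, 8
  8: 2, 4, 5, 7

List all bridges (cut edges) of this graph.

The edges on the cycle 4-7-1-4 are not bridges since each lies on that cycle.
But removing 5-3 disconnects 5 from 3 — this is a bridge.

3-5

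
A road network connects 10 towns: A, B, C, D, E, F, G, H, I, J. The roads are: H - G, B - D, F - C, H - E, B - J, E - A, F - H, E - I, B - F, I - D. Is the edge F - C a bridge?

Removing F - C leaves no path between F and C: the component count goes from 1 to 2. So it is a bridge.

Yes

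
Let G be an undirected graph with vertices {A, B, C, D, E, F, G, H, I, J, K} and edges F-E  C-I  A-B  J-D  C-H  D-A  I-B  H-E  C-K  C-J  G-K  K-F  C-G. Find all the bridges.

none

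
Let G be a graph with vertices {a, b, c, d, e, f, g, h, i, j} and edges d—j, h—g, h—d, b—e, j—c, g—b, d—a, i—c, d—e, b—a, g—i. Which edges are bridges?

none

The edges on the cycle h-g-b-a-d-h are not bridges since each lies on that cycle.
Every edge lies on some cycle, so there are no bridges.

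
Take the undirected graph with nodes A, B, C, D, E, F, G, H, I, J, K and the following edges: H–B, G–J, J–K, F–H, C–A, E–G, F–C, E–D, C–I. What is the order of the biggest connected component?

Starting from D we can reach D, E, G, J, K. That is one component of size 5.
Starting from A we can reach A, B, C, F, H, I. That is one component of size 6.
The largest has 6 vertices.

6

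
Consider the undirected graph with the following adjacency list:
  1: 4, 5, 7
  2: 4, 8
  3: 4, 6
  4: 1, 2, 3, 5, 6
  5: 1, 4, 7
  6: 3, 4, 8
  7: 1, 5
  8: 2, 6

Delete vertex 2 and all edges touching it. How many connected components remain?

With 2 gone, the remaining components are: {1, 3, 4, 5, 6, 7, 8}.
That is 1 component.

1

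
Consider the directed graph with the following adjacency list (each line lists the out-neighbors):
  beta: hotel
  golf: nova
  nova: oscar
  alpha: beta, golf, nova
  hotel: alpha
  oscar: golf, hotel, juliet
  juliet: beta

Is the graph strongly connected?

From beta we can reach every vertex (beta, golf, nova, alpha, hotel, oscar, juliet), and every vertex can reach beta (beta, golf, nova, alpha, hotel, oscar, juliet). So the whole graph is one strongly connected component.

Yes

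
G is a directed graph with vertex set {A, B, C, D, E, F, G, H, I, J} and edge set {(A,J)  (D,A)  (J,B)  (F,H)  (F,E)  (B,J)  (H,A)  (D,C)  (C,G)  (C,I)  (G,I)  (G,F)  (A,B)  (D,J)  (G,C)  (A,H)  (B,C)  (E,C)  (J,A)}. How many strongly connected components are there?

{A, B, C, E, F, G, H, J} are all mutually reachable — one SCC of size 8.
{D} is an SCC by itself.
{I} is an SCC by itself.
That gives 3 strongly connected components.

3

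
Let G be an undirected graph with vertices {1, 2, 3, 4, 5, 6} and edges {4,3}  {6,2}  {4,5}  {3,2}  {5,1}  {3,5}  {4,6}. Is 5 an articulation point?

Deleting 5 raises the number of components from 1 to 2, so 5 is a cut vertex.

Yes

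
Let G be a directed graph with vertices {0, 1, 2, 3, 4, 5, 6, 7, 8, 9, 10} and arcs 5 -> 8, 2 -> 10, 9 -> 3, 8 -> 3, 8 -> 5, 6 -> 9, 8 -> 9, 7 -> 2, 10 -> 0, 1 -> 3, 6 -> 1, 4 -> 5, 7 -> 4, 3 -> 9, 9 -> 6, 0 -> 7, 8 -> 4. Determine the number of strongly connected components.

3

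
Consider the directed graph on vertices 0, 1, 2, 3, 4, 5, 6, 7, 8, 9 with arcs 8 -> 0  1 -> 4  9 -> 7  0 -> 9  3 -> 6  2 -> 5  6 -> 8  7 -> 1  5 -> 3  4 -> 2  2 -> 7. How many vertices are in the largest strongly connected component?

10

{0, 1, 2, 3, 4, 5, 6, 7, 8, 9} are all mutually reachable — one SCC of size 10.
The largest has 10 vertices.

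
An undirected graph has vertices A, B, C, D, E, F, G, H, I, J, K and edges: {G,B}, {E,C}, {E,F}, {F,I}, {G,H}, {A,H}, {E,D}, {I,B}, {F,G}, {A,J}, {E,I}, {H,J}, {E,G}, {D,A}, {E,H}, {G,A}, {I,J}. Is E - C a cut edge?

Yes

Removing E - C leaves no path between E and C: the component count goes from 2 to 3. So it is a bridge.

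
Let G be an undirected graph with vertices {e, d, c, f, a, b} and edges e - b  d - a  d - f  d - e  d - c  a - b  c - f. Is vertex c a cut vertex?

No

Deleting c leaves 1 component (was 1) (its neighbors d, f remain connected to each other), so c is not a cut vertex.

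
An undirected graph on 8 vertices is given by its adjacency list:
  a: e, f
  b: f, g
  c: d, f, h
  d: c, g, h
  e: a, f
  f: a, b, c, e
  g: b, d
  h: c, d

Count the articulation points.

1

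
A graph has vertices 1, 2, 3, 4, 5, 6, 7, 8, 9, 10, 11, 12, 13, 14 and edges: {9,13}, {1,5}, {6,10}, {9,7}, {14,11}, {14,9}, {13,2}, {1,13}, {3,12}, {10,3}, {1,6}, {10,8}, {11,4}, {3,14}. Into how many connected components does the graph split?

1

Starting from 1 we can reach 1, 2, 3, 4, 5, 6, 7, 8, 9, 10, 11, 12, 13, 14. That is one component of size 14.
Total: 1 component.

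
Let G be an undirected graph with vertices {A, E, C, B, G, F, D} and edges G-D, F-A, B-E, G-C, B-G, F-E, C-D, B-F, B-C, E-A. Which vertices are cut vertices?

Removing B increases the component count from 1 to 2, so B is a cut vertex.
By contrast removing C leaves 1 component; it is not a cut vertex. No other vertex is a cut vertex either.

B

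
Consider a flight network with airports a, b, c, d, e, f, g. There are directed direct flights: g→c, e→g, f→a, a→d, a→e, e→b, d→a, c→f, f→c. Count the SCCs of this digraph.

{a, c, d, e, f, g} are all mutually reachable — one SCC of size 6.
{b} is an SCC by itself.
That gives 2 strongly connected components.

2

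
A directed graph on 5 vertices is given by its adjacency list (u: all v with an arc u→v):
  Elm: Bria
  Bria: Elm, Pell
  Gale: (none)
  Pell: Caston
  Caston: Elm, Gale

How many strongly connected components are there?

2

{Elm, Bria, Pell, Caston} are all mutually reachable — one SCC of size 4.
{Gale} is an SCC by itself.
That gives 2 strongly connected components.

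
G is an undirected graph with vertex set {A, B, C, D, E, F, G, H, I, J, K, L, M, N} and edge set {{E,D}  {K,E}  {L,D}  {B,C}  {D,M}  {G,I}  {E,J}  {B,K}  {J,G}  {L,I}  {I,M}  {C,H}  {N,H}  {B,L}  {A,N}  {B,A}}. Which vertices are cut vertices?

Removing B increases the component count from 2 to 3, so B is a cut vertex.
By contrast removing I leaves 2 components; it is not a cut vertex. No other vertex is a cut vertex either.

B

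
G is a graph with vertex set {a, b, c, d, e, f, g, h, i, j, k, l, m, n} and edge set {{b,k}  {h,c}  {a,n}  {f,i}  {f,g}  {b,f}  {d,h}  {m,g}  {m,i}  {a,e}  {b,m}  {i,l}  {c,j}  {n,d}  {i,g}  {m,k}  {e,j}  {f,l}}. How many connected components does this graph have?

2

Starting from b we can reach b, f, g, i, k, l, m. That is one component of size 7.
Starting from a we can reach a, c, d, e, h, j, n. That is one component of size 7.
Total: 2 components.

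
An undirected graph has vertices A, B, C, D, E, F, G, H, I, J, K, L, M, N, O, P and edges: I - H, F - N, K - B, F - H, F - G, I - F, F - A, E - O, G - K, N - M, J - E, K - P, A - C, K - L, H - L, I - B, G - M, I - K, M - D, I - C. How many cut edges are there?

The edges on the cycle I-F-H-I are not bridges since each lies on that cycle.
But removing K - P disconnects K from P; removing E - O disconnects E from O; removing D - M disconnects D from M; removing J - E disconnects J from E — these are bridges.
That makes 4 bridges.

4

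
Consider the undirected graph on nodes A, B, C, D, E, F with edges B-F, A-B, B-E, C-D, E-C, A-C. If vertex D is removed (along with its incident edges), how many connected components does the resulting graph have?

With D gone, the remaining components are: {A, B, C, E, F}.
That is 1 component.

1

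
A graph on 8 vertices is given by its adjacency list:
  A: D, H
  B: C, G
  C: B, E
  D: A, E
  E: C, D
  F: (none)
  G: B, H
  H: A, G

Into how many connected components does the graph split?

2

F is isolated — a component by itself.
Starting from A we can reach A, B, C, D, E, G, H. That is one component of size 7.
Total: 2 components.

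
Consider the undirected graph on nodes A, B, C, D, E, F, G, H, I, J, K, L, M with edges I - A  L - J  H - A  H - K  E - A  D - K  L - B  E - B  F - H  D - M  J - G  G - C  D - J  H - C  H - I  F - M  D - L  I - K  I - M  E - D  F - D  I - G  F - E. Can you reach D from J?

From J we can reach A, B, C, D, E, F, G, H, I, J, K, L, M, which includes D.

Yes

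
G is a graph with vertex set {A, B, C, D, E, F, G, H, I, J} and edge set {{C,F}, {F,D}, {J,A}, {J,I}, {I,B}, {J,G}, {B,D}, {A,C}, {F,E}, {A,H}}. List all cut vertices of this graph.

Removing A increases the component count from 1 to 2, so A is a cut vertex.
Removing F increases the component count from 1 to 2, so F is a cut vertex.
Removing J increases the component count from 1 to 2, so J is a cut vertex.
By contrast removing I leaves 1 component; it is not a cut vertex. No other vertex is a cut vertex either.

A, F, J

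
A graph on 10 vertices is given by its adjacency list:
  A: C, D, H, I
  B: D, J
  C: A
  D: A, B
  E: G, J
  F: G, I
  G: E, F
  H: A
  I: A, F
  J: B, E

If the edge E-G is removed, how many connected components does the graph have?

1

E and G are still connected via E-J-B-D-A-I-F-G, so the component count stays at 1.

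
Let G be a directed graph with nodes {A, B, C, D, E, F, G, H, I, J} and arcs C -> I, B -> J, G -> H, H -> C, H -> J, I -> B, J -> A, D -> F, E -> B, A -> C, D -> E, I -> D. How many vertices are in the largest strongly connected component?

7

{A, B, C, D, E, I, J} are all mutually reachable — one SCC of size 7.
{H} is an SCC by itself.
{F} is an SCC by itself.
{G} is an SCC by itself.
The largest has 7 vertices.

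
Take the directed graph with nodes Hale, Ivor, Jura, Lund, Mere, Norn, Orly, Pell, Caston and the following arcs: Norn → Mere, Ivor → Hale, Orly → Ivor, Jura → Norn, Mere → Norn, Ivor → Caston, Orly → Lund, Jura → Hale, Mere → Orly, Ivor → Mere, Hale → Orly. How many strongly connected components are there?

{Hale, Ivor, Mere, Norn, Orly} are all mutually reachable — one SCC of size 5.
{Jura} is an SCC by itself.
{Pell} is an SCC by itself.
{Caston} is an SCC by itself.
{Lund} is an SCC by itself.
That gives 5 strongly connected components.

5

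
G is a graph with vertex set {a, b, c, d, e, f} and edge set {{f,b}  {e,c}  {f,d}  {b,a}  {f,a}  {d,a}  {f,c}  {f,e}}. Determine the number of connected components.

1

Starting from a we can reach a, b, c, d, e, f. That is one component of size 6.
Total: 1 component.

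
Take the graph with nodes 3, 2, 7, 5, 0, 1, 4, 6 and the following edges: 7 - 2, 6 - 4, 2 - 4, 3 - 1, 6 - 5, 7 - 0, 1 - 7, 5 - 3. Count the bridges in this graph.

The edges on the cycle 6-5-3-1-7-2-4-6 are not bridges since each lies on that cycle.
But removing 7 - 0 disconnects 7 from 0 — this is a bridge.

1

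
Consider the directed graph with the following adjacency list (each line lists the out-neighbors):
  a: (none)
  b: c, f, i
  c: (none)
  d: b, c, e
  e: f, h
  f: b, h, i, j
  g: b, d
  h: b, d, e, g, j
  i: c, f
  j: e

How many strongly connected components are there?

3

{b, d, e, f, g, h, i, j} are all mutually reachable — one SCC of size 8.
{a} is an SCC by itself.
{c} is an SCC by itself.
That gives 3 strongly connected components.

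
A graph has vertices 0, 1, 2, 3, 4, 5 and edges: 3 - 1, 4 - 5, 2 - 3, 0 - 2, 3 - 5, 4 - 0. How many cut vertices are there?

1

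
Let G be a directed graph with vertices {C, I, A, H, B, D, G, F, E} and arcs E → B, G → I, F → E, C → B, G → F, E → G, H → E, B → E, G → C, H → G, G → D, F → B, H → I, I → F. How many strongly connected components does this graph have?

{B, C, E, F, G, I} are all mutually reachable — one SCC of size 6.
{D} is an SCC by itself.
{H} is an SCC by itself.
{A} is an SCC by itself.
That gives 4 strongly connected components.

4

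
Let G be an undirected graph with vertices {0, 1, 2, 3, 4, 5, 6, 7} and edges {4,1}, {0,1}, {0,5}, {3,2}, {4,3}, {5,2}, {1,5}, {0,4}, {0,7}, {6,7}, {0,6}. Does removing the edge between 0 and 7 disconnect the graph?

No

After removing 0—7, the path 0-6-7 still connects them, so the edge is not a bridge.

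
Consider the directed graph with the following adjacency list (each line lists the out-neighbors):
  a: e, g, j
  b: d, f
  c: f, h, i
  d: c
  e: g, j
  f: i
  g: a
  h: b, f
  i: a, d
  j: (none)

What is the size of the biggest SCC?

{b, c, d, f, h, i} are all mutually reachable — one SCC of size 6.
{a, e, g} are all mutually reachable — one SCC of size 3.
{j} is an SCC by itself.
The largest has 6 vertices.

6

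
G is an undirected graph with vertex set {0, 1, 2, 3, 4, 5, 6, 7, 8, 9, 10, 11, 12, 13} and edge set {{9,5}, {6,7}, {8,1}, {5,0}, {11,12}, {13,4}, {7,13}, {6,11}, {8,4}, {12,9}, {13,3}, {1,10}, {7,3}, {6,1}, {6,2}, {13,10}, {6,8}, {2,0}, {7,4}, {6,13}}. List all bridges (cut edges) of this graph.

none

The edges on the cycle 6-11-12-9-5-0-2-6 are not bridges since each lies on that cycle.
Every edge lies on some cycle, so there are no bridges.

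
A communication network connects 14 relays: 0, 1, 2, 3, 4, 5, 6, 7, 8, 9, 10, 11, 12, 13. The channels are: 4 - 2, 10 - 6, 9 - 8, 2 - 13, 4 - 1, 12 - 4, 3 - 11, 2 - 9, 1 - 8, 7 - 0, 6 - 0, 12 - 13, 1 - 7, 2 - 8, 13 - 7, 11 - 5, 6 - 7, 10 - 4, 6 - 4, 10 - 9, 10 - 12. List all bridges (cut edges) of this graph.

The edges on the cycle 10-12-4-6-10 are not bridges since each lies on that cycle.
But removing 11 - 5 disconnects 11 from 5; removing 3 - 11 disconnects 3 from 11 — these are bridges.

11-3, 11-5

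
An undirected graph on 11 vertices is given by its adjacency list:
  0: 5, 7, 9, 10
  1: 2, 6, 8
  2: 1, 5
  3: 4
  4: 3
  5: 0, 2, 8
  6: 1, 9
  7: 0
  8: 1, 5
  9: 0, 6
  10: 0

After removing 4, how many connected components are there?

2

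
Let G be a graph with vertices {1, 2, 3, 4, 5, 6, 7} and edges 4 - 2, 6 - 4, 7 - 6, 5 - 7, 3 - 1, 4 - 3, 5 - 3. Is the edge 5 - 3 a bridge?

No

After removing 5 - 3, the path 5-7-6-4-3 still connects them, so the edge is not a bridge.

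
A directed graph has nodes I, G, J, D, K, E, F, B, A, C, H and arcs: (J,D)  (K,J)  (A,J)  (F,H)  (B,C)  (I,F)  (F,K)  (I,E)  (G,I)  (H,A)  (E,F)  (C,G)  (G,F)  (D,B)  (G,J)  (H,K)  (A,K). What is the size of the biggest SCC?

{A, B, C, D, E, F, G, H, I, J, K} are all mutually reachable — one SCC of size 11.
The largest has 11 vertices.

11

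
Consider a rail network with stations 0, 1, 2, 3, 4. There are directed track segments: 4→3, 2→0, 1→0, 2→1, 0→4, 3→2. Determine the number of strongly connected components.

{0, 1, 2, 3, 4} are all mutually reachable — one SCC of size 5.
That gives 1 strongly connected component.

1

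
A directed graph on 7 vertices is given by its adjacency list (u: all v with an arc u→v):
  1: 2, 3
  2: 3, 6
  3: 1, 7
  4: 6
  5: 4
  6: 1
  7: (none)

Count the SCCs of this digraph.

{1, 2, 3, 6} are all mutually reachable — one SCC of size 4.
{4} is an SCC by itself.
{5} is an SCC by itself.
{7} is an SCC by itself.
That gives 4 strongly connected components.

4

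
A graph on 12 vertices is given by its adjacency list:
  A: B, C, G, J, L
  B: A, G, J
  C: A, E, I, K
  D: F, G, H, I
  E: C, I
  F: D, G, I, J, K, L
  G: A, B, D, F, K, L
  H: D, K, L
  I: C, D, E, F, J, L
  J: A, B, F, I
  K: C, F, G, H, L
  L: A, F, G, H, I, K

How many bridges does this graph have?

The edges on the cycle I-J-A-G-L-I are not bridges since each lies on that cycle.
Every edge lies on some cycle, so there are no bridges.

0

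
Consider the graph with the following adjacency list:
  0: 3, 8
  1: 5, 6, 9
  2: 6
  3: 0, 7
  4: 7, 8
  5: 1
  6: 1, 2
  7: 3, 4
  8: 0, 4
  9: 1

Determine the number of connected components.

2

Starting from 1 we can reach 1, 2, 5, 6, 9. That is one component of size 5.
Starting from 0 we can reach 0, 3, 4, 7, 8. That is one component of size 5.
Total: 2 components.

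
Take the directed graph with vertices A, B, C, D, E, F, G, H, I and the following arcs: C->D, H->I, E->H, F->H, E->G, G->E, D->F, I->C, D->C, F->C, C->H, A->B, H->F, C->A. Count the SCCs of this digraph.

{C, D, F, H, I} are all mutually reachable — one SCC of size 5.
{E, G} are all mutually reachable — one SCC of size 2.
{A} is an SCC by itself.
{B} is an SCC by itself.
That gives 4 strongly connected components.

4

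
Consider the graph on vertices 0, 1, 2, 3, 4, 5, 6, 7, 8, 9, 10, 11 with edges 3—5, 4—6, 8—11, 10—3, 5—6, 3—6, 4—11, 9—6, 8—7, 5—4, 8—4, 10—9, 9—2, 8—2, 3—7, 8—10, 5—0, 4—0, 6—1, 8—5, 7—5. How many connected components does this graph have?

Starting from 0 we can reach 0, 1, 2, 3, 4, 5, 6, 7, 8, 9, 10, 11. That is one component of size 12.
Total: 1 component.

1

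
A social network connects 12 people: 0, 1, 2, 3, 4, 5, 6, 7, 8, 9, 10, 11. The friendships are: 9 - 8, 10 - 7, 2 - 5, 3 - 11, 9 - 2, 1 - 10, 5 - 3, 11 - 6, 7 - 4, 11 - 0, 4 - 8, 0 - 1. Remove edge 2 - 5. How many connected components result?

2 and 5 are still connected via 2-9-8-4-7-10-1-0-11-3-5, so the component count stays at 1.

1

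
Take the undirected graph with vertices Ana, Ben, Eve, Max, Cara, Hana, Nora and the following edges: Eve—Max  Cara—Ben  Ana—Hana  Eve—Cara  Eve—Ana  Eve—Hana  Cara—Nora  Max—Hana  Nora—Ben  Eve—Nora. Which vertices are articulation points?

Removing Eve increases the component count from 1 to 2, so Eve is a cut vertex.
By contrast removing Cara leaves 1 component; it is not a cut vertex. No other vertex is a cut vertex either.

Eve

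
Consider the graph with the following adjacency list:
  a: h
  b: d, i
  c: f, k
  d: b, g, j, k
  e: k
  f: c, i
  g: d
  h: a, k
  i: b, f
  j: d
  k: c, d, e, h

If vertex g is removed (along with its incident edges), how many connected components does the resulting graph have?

With g gone, the remaining components are: {a, b, c, d, e, f, h, i, j, k}.
That is 1 component.

1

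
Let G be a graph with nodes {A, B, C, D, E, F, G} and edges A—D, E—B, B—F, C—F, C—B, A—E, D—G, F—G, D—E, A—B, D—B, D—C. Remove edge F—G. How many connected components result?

1

F and G are still connected via F-C-D-G, so the component count stays at 1.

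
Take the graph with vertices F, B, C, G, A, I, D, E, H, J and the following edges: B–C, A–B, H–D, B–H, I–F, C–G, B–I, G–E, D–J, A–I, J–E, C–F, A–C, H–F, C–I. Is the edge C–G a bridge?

No

After removing C–G, the path C-B-H-D-J-E-G still connects them, so the edge is not a bridge.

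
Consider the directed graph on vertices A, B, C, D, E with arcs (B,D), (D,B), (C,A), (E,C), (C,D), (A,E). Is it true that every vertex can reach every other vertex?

No

There is no directed path from D to E, so the graph is not strongly connected.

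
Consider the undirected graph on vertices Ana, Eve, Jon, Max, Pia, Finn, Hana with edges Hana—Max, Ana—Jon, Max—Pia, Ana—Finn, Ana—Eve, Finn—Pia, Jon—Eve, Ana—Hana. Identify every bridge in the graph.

none

The edges on the cycle Ana-Jon-Eve-Ana are not bridges since each lies on that cycle.
Every edge lies on some cycle, so there are no bridges.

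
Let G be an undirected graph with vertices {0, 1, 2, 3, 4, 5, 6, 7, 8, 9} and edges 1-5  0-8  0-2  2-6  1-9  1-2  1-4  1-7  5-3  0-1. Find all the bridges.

0-8, 1-4, 1-5, 1-7, 1-9, 2-6, 3-5

The edges on the cycle 0-1-2-0 are not bridges since each lies on that cycle.
But removing 6-2 disconnects 6 from 2; removing 1-9 disconnects 1 from 9; removing 1-4 disconnects 1 from 4; removing 5-3 disconnects 5 from 3 — these are bridges.
In total 7 edges are bridges.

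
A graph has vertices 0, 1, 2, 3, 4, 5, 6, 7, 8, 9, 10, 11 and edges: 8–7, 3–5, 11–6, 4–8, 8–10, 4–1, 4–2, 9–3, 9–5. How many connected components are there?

4

0 is isolated — a component by itself.
Starting from 6 we can reach 6, 11. That is one component of size 2.
Starting from 3 we can reach 3, 5, 9. That is one component of size 3.
Starting from 1 we can reach 1, 2, 4, 7, 8, 10. That is one component of size 6.
Total: 4 components.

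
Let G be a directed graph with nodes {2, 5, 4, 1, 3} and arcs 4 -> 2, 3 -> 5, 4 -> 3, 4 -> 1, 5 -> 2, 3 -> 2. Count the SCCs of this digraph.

5

{1} is an SCC by itself.
{2} is an SCC by itself.
{5} is an SCC by itself.
{3} is an SCC by itself.
{4} is an SCC by itself.
That gives 5 strongly connected components.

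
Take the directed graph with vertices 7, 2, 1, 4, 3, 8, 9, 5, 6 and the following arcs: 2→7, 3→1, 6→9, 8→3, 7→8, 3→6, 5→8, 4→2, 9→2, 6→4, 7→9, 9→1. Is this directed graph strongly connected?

There is no directed path from 3 to 5, so the graph is not strongly connected.

No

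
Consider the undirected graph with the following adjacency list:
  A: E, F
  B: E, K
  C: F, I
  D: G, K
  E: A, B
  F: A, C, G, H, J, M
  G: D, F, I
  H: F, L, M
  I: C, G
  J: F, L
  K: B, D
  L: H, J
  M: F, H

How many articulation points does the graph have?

1

Removing F increases the component count from 1 to 2, so F is a cut vertex.
By contrast removing K leaves 1 component; it is not a cut vertex. No other vertex is a cut vertex either.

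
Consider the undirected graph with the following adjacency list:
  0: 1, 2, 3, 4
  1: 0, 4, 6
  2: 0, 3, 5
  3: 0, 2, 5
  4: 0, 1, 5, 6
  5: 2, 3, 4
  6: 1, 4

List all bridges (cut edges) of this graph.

none

The edges on the cycle 0-3-2-5-4-0 are not bridges since each lies on that cycle.
Every edge lies on some cycle, so there are no bridges.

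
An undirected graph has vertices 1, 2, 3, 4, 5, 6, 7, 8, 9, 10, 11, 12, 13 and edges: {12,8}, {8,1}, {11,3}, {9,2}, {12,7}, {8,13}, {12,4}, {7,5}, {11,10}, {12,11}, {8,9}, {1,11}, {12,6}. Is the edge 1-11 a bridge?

No

After removing 1-11, the path 1-8-12-11 still connects them, so the edge is not a bridge.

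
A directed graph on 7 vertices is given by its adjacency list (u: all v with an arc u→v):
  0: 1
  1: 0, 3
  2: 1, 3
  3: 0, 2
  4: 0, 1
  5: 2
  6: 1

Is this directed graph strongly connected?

No

There is no directed path from 6 to 4, so the graph is not strongly connected.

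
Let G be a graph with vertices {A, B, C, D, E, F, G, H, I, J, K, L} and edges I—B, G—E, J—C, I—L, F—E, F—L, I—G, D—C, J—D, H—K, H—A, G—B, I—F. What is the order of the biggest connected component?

Starting from C we can reach C, D, J. That is one component of size 3.
Starting from A we can reach A, H, K. That is one component of size 3.
Starting from B we can reach B, E, F, G, I, L. That is one component of size 6.
The largest has 6 vertices.

6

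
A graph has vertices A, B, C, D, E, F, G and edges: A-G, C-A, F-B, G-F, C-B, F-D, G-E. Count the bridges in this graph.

2

The edges on the cycle C-A-G-F-B-C are not bridges since each lies on that cycle.
But removing F-D disconnects F from D; removing G-E disconnects G from E — these are bridges.
That makes 2 bridges.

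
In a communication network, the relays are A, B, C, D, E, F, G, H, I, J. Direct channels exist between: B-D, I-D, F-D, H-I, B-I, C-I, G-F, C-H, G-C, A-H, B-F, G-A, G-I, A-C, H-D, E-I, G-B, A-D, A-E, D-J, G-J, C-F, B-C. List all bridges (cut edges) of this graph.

none

The edges on the cycle G-A-E-I-H-C-B-G are not bridges since each lies on that cycle.
Every edge lies on some cycle, so there are no bridges.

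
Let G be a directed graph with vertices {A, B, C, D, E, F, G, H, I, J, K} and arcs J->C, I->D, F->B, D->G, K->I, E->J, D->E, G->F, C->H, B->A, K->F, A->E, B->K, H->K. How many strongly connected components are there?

{A, B, C, D, E, F, G, H, I, J, K} are all mutually reachable — one SCC of size 11.
That gives 1 strongly connected component.

1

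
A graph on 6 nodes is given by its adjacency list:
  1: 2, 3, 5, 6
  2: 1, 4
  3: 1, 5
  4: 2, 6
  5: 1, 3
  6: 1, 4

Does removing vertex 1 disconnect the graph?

Yes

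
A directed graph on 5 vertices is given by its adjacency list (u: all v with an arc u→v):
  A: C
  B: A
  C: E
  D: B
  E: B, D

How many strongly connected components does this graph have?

1

{A, B, C, D, E} are all mutually reachable — one SCC of size 5.
That gives 1 strongly connected component.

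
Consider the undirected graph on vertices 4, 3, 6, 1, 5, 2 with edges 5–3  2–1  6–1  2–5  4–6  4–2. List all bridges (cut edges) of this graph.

The edges on the cycle 4-6-1-2-4 are not bridges since each lies on that cycle.
But removing 3–5 disconnects 3 from 5; removing 2–5 disconnects 2 from 5 — these are bridges.

2-5, 3-5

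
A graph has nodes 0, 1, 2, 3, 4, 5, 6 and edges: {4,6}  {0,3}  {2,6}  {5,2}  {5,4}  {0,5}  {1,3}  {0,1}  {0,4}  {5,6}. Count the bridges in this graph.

0

The edges on the cycle 0-1-3-0 are not bridges since each lies on that cycle.
Every edge lies on some cycle, so there are no bridges.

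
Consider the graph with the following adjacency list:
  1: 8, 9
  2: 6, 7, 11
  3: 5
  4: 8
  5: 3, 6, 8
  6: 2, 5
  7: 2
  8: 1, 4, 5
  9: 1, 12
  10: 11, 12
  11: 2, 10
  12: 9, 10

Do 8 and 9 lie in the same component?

From 8 we can reach 1, 2, 3, 4, 5, 6, 7, 8, 9, 10, 11, 12, which includes 9.

Yes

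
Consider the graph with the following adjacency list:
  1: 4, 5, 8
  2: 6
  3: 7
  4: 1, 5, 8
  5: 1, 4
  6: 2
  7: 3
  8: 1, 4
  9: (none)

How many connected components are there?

4

9 is isolated — a component by itself.
Starting from 2 we can reach 2, 6. That is one component of size 2.
Starting from 3 we can reach 3, 7. That is one component of size 2.
Starting from 1 we can reach 1, 4, 5, 8. That is one component of size 4.
Total: 4 components.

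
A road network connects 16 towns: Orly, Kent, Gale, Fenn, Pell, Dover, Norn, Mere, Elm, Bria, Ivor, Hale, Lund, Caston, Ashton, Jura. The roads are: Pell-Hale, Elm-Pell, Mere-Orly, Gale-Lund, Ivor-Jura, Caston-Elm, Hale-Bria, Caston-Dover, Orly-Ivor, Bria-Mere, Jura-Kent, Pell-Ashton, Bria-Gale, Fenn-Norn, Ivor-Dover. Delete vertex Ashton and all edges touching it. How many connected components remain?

With Ashton gone, the remaining components are: {Fenn, Norn}; {Elm, Bria, Gale, Hale, Ivor, Jura, Kent, Lund, Mere, Orly, Pell, Dover, Caston}.
That is 2 components.

2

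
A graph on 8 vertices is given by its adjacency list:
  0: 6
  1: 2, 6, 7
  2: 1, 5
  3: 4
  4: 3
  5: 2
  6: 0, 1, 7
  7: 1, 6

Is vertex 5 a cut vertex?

No

Deleting 5 leaves 2 components (was 2), so 5 is not a cut vertex.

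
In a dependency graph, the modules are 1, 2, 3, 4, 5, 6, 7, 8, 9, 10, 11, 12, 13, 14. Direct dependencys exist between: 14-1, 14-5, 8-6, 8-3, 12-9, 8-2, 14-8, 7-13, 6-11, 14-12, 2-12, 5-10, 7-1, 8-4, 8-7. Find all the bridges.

10-5, 11-6, 12-9, 13-7, 14-5, 3-8, 4-8, 6-8

The edges on the cycle 14-8-7-1-14 are not bridges since each lies on that cycle.
But removing 8-6 disconnects 8 from 6; removing 11-6 disconnects 11 from 6; removing 12-9 disconnects 12 from 9; removing 3-8 disconnects 3 from 8 — these are bridges.
In total 8 edges are bridges.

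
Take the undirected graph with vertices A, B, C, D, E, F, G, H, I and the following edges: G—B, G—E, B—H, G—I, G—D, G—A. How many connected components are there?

3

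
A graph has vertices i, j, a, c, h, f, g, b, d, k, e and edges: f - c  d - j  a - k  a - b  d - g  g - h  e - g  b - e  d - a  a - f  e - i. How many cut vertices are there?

5

Removing a increases the component count from 1 to 3, so a is a cut vertex.
Removing d increases the component count from 1 to 2, so d is a cut vertex.
Removing e increases the component count from 1 to 2, so e is a cut vertex.
Likewise f, g are cut vertices.
By contrast removing i leaves 1 component; it is not a cut vertex. No other vertex is a cut vertex either.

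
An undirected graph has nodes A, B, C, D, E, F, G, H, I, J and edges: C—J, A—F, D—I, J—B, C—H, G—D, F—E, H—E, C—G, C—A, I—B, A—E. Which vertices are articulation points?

C

Removing C increases the component count from 1 to 2, so C is a cut vertex.
By contrast removing G leaves 1 component; it is not a cut vertex. No other vertex is a cut vertex either.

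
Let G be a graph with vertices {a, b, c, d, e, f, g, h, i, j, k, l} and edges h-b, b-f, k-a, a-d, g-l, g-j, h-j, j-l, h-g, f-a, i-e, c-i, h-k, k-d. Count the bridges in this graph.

2

The edges on the cycle h-b-f-a-d-k-h are not bridges since each lies on that cycle.
But removing i-e disconnects i from e; removing c-i disconnects c from i — these are bridges.
That makes 2 bridges.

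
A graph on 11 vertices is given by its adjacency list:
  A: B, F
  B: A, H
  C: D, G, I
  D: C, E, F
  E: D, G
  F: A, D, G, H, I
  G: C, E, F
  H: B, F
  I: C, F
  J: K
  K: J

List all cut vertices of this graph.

F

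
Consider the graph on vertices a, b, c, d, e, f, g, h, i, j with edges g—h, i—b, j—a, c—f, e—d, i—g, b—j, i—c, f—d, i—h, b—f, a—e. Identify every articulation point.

Removing i increases the component count from 1 to 2, so i is a cut vertex.
By contrast removing d leaves 1 component; it is not a cut vertex. No other vertex is a cut vertex either.

i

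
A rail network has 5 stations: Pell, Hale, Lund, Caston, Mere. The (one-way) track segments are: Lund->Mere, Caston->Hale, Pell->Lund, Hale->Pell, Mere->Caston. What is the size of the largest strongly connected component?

5

{Hale, Lund, Mere, Pell, Caston} are all mutually reachable — one SCC of size 5.
The largest has 5 vertices.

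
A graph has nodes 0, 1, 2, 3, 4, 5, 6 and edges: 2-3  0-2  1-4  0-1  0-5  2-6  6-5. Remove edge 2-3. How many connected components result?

2

Before removal there is 1 component.
2-3 is a bridge — removing it separates 2's side from 3's side.
After removal: 2 components.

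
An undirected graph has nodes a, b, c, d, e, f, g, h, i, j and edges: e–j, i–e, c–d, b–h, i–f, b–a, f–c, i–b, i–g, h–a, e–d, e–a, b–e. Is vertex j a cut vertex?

No

Deleting j leaves 1 component (was 1), so j is not a cut vertex.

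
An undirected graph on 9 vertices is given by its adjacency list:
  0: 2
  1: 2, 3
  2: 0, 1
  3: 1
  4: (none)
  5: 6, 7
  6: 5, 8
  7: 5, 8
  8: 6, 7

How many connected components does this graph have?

3

4 is isolated — a component by itself.
Starting from 5 we can reach 5, 6, 7, 8. That is one component of size 4.
Starting from 0 we can reach 0, 1, 2, 3. That is one component of size 4.
Total: 3 components.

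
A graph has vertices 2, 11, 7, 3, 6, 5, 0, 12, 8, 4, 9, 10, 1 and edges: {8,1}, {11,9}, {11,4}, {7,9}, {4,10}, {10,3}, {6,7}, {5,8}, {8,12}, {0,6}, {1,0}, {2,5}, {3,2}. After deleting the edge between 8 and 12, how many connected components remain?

2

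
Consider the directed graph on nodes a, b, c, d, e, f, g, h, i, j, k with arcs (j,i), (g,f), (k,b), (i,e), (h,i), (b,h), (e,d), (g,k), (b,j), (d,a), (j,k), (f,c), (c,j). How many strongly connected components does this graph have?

9

{b, j, k} are all mutually reachable — one SCC of size 3.
{a} is an SCC by itself.
{d} is an SCC by itself.
{h} is an SCC by itself.
{f} is an SCC by itself.
(and 4 more singleton SCCs)
That gives 9 strongly connected components.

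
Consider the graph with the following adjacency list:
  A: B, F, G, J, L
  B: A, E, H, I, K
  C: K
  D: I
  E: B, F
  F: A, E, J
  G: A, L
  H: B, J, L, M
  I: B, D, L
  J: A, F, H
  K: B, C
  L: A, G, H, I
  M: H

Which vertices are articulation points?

Removing B increases the component count from 1 to 2, so B is a cut vertex.
Removing H increases the component count from 1 to 2, so H is a cut vertex.
Removing I increases the component count from 1 to 2, so I is a cut vertex.
Likewise K is a cut vertex.
By contrast removing G leaves 1 component; it is not a cut vertex. No other vertex is a cut vertex either.

B, H, I, K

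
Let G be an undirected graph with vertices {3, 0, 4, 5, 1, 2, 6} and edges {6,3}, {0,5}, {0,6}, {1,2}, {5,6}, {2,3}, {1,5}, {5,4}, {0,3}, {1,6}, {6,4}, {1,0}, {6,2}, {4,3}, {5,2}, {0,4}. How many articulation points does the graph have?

0

Removing 0, for instance, still leaves 1 component. No single vertex removal increases the component count — the graph has no articulation points.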